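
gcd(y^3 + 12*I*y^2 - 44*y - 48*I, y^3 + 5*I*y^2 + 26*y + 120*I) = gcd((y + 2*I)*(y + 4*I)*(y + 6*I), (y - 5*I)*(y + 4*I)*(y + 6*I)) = y^2 + 10*I*y - 24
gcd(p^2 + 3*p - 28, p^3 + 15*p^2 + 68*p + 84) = p + 7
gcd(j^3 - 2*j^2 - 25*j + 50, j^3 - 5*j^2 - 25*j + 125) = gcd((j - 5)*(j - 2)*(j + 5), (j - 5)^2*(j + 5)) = j^2 - 25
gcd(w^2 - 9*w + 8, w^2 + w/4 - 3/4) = 1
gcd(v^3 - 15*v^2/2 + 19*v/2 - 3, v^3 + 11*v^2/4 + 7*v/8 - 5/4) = v - 1/2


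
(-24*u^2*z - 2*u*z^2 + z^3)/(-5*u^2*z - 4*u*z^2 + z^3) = (24*u^2 + 2*u*z - z^2)/(5*u^2 + 4*u*z - z^2)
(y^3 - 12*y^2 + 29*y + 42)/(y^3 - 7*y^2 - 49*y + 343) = (y^2 - 5*y - 6)/(y^2 - 49)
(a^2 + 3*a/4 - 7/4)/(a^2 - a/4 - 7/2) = (a - 1)/(a - 2)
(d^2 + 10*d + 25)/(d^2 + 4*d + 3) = (d^2 + 10*d + 25)/(d^2 + 4*d + 3)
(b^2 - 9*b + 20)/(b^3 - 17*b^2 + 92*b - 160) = 1/(b - 8)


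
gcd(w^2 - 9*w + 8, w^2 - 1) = w - 1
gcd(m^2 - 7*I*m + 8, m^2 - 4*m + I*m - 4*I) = m + I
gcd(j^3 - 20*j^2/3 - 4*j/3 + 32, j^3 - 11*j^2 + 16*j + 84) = j^2 - 4*j - 12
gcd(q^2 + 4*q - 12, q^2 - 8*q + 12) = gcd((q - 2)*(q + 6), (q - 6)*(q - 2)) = q - 2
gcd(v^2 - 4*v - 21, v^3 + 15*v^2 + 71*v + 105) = v + 3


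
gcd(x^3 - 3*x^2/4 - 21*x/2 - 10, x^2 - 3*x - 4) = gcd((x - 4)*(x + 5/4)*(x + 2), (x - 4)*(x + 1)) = x - 4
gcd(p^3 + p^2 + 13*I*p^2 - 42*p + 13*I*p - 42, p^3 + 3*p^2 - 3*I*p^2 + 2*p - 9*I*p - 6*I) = p + 1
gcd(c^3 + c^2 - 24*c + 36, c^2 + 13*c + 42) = c + 6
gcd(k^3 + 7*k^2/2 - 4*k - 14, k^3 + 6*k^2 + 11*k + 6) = k + 2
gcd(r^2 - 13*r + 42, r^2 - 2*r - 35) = r - 7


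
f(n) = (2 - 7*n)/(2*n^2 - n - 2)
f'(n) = (1 - 4*n)*(2 - 7*n)/(2*n^2 - n - 2)^2 - 7/(2*n^2 - n - 2)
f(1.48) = -9.28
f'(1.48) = 42.92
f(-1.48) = 3.20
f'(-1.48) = 3.93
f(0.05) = -0.81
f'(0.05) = 3.74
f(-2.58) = 1.44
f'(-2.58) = 0.67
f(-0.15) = -1.69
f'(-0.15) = 5.38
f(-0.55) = -6.92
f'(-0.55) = 34.50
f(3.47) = -1.20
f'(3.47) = 0.45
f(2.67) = -1.74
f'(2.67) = 1.03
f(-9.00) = 0.38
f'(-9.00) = 0.04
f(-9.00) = 0.38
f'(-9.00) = 0.04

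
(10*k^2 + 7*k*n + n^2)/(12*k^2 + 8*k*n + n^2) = (5*k + n)/(6*k + n)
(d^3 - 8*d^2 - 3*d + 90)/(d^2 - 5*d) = d - 3 - 18/d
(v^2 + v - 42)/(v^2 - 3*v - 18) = (v + 7)/(v + 3)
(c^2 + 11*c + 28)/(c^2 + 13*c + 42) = (c + 4)/(c + 6)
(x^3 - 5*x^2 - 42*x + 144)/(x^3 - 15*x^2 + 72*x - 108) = (x^2 - 2*x - 48)/(x^2 - 12*x + 36)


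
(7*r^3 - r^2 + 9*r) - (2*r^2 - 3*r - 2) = 7*r^3 - 3*r^2 + 12*r + 2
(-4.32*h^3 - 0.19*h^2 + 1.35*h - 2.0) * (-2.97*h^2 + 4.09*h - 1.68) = 12.8304*h^5 - 17.1045*h^4 + 2.471*h^3 + 11.7807*h^2 - 10.448*h + 3.36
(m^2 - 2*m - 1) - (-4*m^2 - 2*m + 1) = 5*m^2 - 2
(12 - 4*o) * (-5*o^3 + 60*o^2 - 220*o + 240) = 20*o^4 - 300*o^3 + 1600*o^2 - 3600*o + 2880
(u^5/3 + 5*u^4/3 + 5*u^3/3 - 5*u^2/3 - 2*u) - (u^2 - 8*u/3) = u^5/3 + 5*u^4/3 + 5*u^3/3 - 8*u^2/3 + 2*u/3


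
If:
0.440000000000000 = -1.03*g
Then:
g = -0.43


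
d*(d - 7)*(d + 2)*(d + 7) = d^4 + 2*d^3 - 49*d^2 - 98*d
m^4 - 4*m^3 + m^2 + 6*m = m*(m - 3)*(m - 2)*(m + 1)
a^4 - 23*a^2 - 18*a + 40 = (a - 5)*(a - 1)*(a + 2)*(a + 4)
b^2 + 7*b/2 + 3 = (b + 3/2)*(b + 2)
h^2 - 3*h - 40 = (h - 8)*(h + 5)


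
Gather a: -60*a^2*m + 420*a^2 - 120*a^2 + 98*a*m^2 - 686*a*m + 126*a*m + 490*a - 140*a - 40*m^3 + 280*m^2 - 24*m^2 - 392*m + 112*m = a^2*(300 - 60*m) + a*(98*m^2 - 560*m + 350) - 40*m^3 + 256*m^2 - 280*m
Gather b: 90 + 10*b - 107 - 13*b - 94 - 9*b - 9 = -12*b - 120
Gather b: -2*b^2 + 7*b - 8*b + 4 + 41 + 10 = -2*b^2 - b + 55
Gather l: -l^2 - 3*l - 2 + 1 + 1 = -l^2 - 3*l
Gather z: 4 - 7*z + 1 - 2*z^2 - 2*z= -2*z^2 - 9*z + 5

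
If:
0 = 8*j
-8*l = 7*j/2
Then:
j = 0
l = 0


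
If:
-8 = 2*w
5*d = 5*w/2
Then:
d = -2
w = -4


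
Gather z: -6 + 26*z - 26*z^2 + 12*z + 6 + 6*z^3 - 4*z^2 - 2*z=6*z^3 - 30*z^2 + 36*z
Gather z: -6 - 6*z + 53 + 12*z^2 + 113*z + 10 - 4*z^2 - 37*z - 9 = 8*z^2 + 70*z + 48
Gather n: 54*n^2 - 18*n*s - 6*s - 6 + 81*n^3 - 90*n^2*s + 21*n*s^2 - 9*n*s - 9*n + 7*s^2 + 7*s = 81*n^3 + n^2*(54 - 90*s) + n*(21*s^2 - 27*s - 9) + 7*s^2 + s - 6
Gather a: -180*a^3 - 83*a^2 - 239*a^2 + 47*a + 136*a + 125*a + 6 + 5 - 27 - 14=-180*a^3 - 322*a^2 + 308*a - 30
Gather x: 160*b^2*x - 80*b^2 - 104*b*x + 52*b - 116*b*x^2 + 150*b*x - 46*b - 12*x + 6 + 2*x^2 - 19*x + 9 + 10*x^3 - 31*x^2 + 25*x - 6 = -80*b^2 + 6*b + 10*x^3 + x^2*(-116*b - 29) + x*(160*b^2 + 46*b - 6) + 9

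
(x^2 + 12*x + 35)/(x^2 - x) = (x^2 + 12*x + 35)/(x*(x - 1))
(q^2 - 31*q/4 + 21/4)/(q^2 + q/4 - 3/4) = (q - 7)/(q + 1)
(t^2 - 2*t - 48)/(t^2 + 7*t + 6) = (t - 8)/(t + 1)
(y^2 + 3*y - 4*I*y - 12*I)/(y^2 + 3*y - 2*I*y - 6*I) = (y - 4*I)/(y - 2*I)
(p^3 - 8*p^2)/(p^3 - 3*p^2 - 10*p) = p*(8 - p)/(-p^2 + 3*p + 10)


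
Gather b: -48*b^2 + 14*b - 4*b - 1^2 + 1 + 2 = -48*b^2 + 10*b + 2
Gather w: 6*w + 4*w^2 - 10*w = 4*w^2 - 4*w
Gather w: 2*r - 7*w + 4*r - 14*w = 6*r - 21*w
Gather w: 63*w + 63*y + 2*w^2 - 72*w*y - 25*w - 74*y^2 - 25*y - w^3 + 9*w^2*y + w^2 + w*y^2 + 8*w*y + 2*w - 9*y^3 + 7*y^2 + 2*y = -w^3 + w^2*(9*y + 3) + w*(y^2 - 64*y + 40) - 9*y^3 - 67*y^2 + 40*y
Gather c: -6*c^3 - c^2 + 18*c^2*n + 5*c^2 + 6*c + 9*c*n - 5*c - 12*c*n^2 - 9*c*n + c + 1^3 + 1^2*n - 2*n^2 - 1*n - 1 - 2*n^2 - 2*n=-6*c^3 + c^2*(18*n + 4) + c*(2 - 12*n^2) - 4*n^2 - 2*n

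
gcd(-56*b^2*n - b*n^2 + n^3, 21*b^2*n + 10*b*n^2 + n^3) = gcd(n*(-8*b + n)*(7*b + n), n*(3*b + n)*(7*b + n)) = 7*b*n + n^2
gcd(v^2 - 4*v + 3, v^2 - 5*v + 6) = v - 3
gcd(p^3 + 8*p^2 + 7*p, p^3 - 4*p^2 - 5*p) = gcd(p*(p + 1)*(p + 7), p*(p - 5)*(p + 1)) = p^2 + p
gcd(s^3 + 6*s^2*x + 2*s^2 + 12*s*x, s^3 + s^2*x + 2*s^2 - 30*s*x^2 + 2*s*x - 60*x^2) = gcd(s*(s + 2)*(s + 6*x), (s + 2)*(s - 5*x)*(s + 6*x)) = s^2 + 6*s*x + 2*s + 12*x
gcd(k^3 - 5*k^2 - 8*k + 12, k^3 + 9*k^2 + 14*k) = k + 2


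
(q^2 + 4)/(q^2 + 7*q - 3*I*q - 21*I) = (q^2 + 4)/(q^2 + q*(7 - 3*I) - 21*I)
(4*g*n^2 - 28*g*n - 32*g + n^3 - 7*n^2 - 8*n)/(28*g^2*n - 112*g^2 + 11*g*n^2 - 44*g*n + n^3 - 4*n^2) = (n^2 - 7*n - 8)/(7*g*n - 28*g + n^2 - 4*n)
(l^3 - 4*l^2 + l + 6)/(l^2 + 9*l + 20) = (l^3 - 4*l^2 + l + 6)/(l^2 + 9*l + 20)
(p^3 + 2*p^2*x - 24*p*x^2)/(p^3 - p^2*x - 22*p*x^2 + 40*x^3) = p*(-p - 6*x)/(-p^2 - 3*p*x + 10*x^2)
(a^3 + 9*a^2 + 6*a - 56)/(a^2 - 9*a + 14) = (a^2 + 11*a + 28)/(a - 7)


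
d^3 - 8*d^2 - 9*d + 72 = (d - 8)*(d - 3)*(d + 3)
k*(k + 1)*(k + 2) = k^3 + 3*k^2 + 2*k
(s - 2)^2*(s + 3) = s^3 - s^2 - 8*s + 12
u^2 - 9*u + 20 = (u - 5)*(u - 4)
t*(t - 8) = t^2 - 8*t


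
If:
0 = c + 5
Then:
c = -5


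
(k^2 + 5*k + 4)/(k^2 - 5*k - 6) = (k + 4)/(k - 6)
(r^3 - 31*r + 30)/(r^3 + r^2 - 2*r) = (r^2 + r - 30)/(r*(r + 2))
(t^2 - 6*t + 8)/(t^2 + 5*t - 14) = (t - 4)/(t + 7)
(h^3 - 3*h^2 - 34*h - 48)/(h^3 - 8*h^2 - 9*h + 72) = (h + 2)/(h - 3)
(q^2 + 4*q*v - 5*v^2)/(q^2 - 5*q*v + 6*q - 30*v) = (q^2 + 4*q*v - 5*v^2)/(q^2 - 5*q*v + 6*q - 30*v)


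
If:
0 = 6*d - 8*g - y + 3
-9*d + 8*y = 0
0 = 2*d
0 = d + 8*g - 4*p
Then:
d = 0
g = 3/8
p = 3/4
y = 0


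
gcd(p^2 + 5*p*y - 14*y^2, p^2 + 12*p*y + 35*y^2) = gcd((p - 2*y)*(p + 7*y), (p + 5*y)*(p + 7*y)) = p + 7*y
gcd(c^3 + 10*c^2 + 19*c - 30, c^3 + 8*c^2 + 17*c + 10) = c + 5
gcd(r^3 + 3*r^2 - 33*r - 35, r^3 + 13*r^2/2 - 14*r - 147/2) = r + 7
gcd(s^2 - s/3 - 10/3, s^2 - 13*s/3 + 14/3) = s - 2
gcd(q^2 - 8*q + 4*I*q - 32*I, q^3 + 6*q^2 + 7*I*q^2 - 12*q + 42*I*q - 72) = q + 4*I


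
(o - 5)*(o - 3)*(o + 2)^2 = o^4 - 4*o^3 - 13*o^2 + 28*o + 60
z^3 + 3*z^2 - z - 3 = (z - 1)*(z + 1)*(z + 3)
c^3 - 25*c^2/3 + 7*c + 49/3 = (c - 7)*(c - 7/3)*(c + 1)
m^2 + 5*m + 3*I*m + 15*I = (m + 5)*(m + 3*I)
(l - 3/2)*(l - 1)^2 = l^3 - 7*l^2/2 + 4*l - 3/2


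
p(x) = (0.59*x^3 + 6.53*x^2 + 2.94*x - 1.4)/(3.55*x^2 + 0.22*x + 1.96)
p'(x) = (-7.1*x - 0.22)*(0.59*x^3 + 6.53*x^2 + 2.94*x - 1.4)/(3.55*x^2 + 0.22*x + 1.96)^2 + (1.77*x^2 + 13.06*x + 2.94)/(3.55*x^2 + 0.22*x + 1.96)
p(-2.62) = 0.98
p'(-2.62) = -0.05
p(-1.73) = 0.82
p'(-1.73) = -0.37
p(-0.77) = -0.02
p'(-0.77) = -1.58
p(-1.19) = 0.50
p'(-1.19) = -0.89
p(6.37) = 2.95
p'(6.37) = 0.16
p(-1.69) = 0.80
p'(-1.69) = -0.39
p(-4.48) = 0.88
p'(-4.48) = 0.11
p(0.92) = 1.41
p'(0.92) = 1.34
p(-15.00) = -0.71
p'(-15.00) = 0.16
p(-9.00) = 0.25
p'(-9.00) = 0.15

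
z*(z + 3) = z^2 + 3*z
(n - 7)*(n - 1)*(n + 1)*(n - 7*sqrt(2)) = n^4 - 7*sqrt(2)*n^3 - 7*n^3 - n^2 + 49*sqrt(2)*n^2 + 7*n + 7*sqrt(2)*n - 49*sqrt(2)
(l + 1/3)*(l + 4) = l^2 + 13*l/3 + 4/3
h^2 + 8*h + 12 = (h + 2)*(h + 6)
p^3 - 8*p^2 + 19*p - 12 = (p - 4)*(p - 3)*(p - 1)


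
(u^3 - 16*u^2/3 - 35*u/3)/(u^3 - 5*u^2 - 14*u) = (u + 5/3)/(u + 2)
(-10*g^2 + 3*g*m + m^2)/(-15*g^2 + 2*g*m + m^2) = (2*g - m)/(3*g - m)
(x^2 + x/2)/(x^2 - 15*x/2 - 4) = x/(x - 8)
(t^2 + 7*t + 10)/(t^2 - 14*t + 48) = (t^2 + 7*t + 10)/(t^2 - 14*t + 48)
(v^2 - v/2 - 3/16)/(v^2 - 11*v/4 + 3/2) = (v + 1/4)/(v - 2)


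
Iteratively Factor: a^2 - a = (a)*(a - 1)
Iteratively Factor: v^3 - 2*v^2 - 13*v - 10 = (v - 5)*(v^2 + 3*v + 2) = (v - 5)*(v + 2)*(v + 1)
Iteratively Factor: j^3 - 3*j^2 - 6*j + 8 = (j - 1)*(j^2 - 2*j - 8) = (j - 4)*(j - 1)*(j + 2)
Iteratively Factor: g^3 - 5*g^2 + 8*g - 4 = (g - 1)*(g^2 - 4*g + 4) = (g - 2)*(g - 1)*(g - 2)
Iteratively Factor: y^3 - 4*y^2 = (y - 4)*(y^2) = y*(y - 4)*(y)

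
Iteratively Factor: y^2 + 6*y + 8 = (y + 2)*(y + 4)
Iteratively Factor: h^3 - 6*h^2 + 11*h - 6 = (h - 3)*(h^2 - 3*h + 2) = (h - 3)*(h - 1)*(h - 2)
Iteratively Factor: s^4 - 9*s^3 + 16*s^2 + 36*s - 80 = (s - 2)*(s^3 - 7*s^2 + 2*s + 40) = (s - 4)*(s - 2)*(s^2 - 3*s - 10) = (s - 5)*(s - 4)*(s - 2)*(s + 2)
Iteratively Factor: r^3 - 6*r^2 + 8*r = (r - 2)*(r^2 - 4*r) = r*(r - 2)*(r - 4)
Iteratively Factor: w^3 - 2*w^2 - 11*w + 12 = (w + 3)*(w^2 - 5*w + 4) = (w - 1)*(w + 3)*(w - 4)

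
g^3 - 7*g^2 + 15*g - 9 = (g - 3)^2*(g - 1)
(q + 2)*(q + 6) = q^2 + 8*q + 12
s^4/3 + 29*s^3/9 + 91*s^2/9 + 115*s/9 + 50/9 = (s/3 + 1/3)*(s + 5/3)*(s + 2)*(s + 5)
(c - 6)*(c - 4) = c^2 - 10*c + 24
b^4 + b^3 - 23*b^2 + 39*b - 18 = (b - 3)*(b - 1)^2*(b + 6)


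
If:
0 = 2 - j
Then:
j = 2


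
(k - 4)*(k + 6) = k^2 + 2*k - 24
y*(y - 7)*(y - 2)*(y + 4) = y^4 - 5*y^3 - 22*y^2 + 56*y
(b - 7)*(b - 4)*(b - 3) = b^3 - 14*b^2 + 61*b - 84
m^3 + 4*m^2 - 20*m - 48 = (m - 4)*(m + 2)*(m + 6)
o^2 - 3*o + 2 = (o - 2)*(o - 1)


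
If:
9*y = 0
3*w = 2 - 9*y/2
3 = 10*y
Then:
No Solution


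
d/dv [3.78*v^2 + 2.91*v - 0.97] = 7.56*v + 2.91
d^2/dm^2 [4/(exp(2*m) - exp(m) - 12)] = 4*((1 - 4*exp(m))*(-exp(2*m) + exp(m) + 12) - 2*(2*exp(m) - 1)^2*exp(m))*exp(m)/(-exp(2*m) + exp(m) + 12)^3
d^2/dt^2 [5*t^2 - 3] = 10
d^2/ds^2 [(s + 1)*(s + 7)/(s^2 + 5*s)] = 2*(3*s^3 + 21*s^2 + 105*s + 175)/(s^3*(s^3 + 15*s^2 + 75*s + 125))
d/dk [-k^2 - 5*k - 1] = -2*k - 5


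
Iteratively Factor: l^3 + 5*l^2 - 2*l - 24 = (l - 2)*(l^2 + 7*l + 12) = (l - 2)*(l + 4)*(l + 3)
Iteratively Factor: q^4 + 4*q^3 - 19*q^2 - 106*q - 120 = (q - 5)*(q^3 + 9*q^2 + 26*q + 24) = (q - 5)*(q + 4)*(q^2 + 5*q + 6) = (q - 5)*(q + 3)*(q + 4)*(q + 2)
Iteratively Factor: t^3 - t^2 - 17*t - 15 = (t - 5)*(t^2 + 4*t + 3) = (t - 5)*(t + 3)*(t + 1)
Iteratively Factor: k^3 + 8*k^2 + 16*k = (k + 4)*(k^2 + 4*k) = (k + 4)^2*(k)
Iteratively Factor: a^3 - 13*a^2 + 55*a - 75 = (a - 5)*(a^2 - 8*a + 15) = (a - 5)^2*(a - 3)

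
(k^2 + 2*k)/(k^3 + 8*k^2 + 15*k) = (k + 2)/(k^2 + 8*k + 15)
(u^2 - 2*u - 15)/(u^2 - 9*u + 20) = (u + 3)/(u - 4)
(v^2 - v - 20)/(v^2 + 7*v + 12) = (v - 5)/(v + 3)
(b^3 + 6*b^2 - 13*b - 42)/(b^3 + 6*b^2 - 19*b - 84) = (b^2 - b - 6)/(b^2 - b - 12)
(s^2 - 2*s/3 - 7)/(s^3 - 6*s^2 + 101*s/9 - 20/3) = 3*(3*s + 7)/(9*s^2 - 27*s + 20)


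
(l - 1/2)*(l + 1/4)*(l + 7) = l^3 + 27*l^2/4 - 15*l/8 - 7/8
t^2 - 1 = (t - 1)*(t + 1)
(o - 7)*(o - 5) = o^2 - 12*o + 35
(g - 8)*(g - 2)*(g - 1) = g^3 - 11*g^2 + 26*g - 16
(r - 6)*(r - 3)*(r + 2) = r^3 - 7*r^2 + 36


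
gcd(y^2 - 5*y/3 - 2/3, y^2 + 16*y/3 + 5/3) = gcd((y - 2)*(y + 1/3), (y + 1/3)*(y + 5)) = y + 1/3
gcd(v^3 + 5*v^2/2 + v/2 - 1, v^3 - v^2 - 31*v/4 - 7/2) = v + 2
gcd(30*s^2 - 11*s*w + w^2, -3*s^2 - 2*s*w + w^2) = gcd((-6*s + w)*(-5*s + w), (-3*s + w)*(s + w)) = 1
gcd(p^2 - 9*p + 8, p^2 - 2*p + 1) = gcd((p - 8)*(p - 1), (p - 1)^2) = p - 1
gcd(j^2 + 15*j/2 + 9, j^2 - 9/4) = j + 3/2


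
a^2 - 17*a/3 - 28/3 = (a - 7)*(a + 4/3)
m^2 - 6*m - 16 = (m - 8)*(m + 2)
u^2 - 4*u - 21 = (u - 7)*(u + 3)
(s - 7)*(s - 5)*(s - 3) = s^3 - 15*s^2 + 71*s - 105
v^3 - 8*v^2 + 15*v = v*(v - 5)*(v - 3)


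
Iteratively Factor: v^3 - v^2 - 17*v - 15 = (v - 5)*(v^2 + 4*v + 3) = (v - 5)*(v + 3)*(v + 1)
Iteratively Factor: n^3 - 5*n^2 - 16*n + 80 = (n - 4)*(n^2 - n - 20) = (n - 4)*(n + 4)*(n - 5)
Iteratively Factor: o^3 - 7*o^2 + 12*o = (o - 3)*(o^2 - 4*o) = o*(o - 3)*(o - 4)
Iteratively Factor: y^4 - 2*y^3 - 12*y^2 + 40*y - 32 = (y - 2)*(y^3 - 12*y + 16) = (y - 2)*(y + 4)*(y^2 - 4*y + 4) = (y - 2)^2*(y + 4)*(y - 2)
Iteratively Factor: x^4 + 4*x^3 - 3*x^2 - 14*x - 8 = (x + 4)*(x^3 - 3*x - 2) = (x + 1)*(x + 4)*(x^2 - x - 2) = (x - 2)*(x + 1)*(x + 4)*(x + 1)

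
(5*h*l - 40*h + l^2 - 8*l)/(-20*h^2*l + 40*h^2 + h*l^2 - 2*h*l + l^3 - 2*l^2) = (8 - l)/(4*h*l - 8*h - l^2 + 2*l)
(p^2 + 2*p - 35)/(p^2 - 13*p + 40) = (p + 7)/(p - 8)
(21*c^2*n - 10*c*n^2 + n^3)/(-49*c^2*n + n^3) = (-3*c + n)/(7*c + n)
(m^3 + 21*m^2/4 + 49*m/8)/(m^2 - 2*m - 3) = m*(8*m^2 + 42*m + 49)/(8*(m^2 - 2*m - 3))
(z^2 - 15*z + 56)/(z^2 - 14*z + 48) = (z - 7)/(z - 6)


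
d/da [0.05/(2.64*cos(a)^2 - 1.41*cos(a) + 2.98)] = (0.264*cos(a) - 0.0705)*sin(a)/(2.64*cos(a)^2 - 1.41*cos(a) + 2.98)^2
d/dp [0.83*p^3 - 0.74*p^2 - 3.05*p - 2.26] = 2.49*p^2 - 1.48*p - 3.05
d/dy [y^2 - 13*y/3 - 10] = 2*y - 13/3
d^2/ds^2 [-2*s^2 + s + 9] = -4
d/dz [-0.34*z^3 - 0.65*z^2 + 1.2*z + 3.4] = -1.02*z^2 - 1.3*z + 1.2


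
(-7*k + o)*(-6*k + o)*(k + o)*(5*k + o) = 210*k^4 + 187*k^3*o - 31*k^2*o^2 - 7*k*o^3 + o^4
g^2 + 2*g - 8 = (g - 2)*(g + 4)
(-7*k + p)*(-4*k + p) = 28*k^2 - 11*k*p + p^2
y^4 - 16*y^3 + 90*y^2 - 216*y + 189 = (y - 7)*(y - 3)^3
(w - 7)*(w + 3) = w^2 - 4*w - 21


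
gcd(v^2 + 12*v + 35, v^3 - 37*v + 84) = v + 7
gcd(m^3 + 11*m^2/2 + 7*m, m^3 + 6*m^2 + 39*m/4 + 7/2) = m^2 + 11*m/2 + 7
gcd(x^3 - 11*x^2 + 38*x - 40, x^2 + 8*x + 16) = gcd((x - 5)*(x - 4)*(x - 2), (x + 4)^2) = 1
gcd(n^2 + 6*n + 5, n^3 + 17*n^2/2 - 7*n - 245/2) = n + 5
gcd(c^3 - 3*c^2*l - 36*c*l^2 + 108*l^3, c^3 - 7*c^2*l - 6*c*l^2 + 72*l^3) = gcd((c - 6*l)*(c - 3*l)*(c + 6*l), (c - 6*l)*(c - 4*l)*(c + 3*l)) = c - 6*l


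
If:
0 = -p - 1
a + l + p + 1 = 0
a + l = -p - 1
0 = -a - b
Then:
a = -l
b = l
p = -1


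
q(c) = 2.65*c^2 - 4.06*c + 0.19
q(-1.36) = 10.61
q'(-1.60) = -12.54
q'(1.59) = 4.37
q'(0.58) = -0.99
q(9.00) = 178.30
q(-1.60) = 13.47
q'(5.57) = 25.46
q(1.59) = 0.43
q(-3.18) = 39.90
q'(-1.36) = -11.27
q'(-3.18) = -20.91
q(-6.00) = 119.95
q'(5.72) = 26.26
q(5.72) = 63.67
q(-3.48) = 46.41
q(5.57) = 59.79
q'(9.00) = 43.64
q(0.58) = -1.27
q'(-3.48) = -22.50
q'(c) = 5.3*c - 4.06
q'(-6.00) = -35.86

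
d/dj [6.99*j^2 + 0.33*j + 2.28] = 13.98*j + 0.33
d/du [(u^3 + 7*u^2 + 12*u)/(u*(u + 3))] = 1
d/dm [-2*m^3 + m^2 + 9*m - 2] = -6*m^2 + 2*m + 9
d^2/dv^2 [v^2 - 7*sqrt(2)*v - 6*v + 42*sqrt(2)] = 2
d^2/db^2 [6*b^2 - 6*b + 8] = 12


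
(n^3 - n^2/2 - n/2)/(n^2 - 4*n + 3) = n*(2*n + 1)/(2*(n - 3))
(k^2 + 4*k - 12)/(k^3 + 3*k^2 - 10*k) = (k + 6)/(k*(k + 5))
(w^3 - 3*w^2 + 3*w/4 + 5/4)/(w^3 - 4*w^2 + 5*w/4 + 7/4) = (2*w - 5)/(2*w - 7)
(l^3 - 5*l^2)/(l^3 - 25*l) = l/(l + 5)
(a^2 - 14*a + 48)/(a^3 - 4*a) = (a^2 - 14*a + 48)/(a*(a^2 - 4))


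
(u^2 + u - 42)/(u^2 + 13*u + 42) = (u - 6)/(u + 6)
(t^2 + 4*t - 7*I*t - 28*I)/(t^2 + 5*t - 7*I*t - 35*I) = (t + 4)/(t + 5)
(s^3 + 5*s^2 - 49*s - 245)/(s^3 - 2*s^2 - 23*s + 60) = (s^2 - 49)/(s^2 - 7*s + 12)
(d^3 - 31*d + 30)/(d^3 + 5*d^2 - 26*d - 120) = (d - 1)/(d + 4)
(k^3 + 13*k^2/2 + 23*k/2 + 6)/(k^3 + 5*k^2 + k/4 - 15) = 2*(2*k^2 + 5*k + 3)/(4*k^2 + 4*k - 15)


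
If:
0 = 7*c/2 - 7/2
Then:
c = 1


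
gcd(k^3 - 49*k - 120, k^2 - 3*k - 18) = k + 3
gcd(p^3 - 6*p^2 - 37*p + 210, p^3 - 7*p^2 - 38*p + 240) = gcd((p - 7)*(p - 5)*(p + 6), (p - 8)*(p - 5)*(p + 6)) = p^2 + p - 30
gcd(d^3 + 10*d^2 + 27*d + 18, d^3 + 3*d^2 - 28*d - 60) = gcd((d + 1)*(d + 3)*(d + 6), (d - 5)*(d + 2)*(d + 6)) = d + 6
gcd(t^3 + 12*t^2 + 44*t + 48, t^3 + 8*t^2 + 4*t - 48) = t^2 + 10*t + 24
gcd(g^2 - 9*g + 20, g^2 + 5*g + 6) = 1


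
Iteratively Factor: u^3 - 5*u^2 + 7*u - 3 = (u - 3)*(u^2 - 2*u + 1) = (u - 3)*(u - 1)*(u - 1)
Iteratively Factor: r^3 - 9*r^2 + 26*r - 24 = (r - 2)*(r^2 - 7*r + 12) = (r - 4)*(r - 2)*(r - 3)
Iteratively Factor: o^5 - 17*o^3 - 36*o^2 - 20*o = (o + 1)*(o^4 - o^3 - 16*o^2 - 20*o) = (o + 1)*(o + 2)*(o^3 - 3*o^2 - 10*o) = o*(o + 1)*(o + 2)*(o^2 - 3*o - 10) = o*(o + 1)*(o + 2)^2*(o - 5)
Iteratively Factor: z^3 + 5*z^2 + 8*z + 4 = (z + 2)*(z^2 + 3*z + 2) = (z + 1)*(z + 2)*(z + 2)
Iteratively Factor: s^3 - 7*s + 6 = (s - 2)*(s^2 + 2*s - 3) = (s - 2)*(s - 1)*(s + 3)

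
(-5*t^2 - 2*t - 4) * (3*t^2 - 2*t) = -15*t^4 + 4*t^3 - 8*t^2 + 8*t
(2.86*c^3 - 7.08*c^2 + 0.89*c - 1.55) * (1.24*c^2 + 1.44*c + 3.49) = 3.5464*c^5 - 4.6608*c^4 + 0.889800000000001*c^3 - 25.3496*c^2 + 0.8741*c - 5.4095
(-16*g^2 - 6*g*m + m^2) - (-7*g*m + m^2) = -16*g^2 + g*m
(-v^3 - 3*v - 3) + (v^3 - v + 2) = -4*v - 1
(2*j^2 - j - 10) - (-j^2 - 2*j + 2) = 3*j^2 + j - 12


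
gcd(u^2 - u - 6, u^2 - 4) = u + 2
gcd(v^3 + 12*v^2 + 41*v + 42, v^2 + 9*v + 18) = v + 3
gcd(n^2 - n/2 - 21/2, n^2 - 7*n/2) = n - 7/2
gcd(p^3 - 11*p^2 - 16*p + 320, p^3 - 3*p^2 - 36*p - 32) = p - 8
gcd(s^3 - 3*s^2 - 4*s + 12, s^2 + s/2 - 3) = s + 2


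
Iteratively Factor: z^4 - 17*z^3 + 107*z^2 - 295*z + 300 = (z - 5)*(z^3 - 12*z^2 + 47*z - 60) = (z - 5)*(z - 3)*(z^2 - 9*z + 20) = (z - 5)*(z - 4)*(z - 3)*(z - 5)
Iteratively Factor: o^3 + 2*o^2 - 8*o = (o - 2)*(o^2 + 4*o) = o*(o - 2)*(o + 4)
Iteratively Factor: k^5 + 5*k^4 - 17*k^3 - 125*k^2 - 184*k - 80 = (k + 1)*(k^4 + 4*k^3 - 21*k^2 - 104*k - 80) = (k + 1)^2*(k^3 + 3*k^2 - 24*k - 80) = (k + 1)^2*(k + 4)*(k^2 - k - 20) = (k - 5)*(k + 1)^2*(k + 4)*(k + 4)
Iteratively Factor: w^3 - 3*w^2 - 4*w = (w - 4)*(w^2 + w) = (w - 4)*(w + 1)*(w)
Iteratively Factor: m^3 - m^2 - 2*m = (m)*(m^2 - m - 2) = m*(m - 2)*(m + 1)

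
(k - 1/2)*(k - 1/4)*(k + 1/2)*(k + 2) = k^4 + 7*k^3/4 - 3*k^2/4 - 7*k/16 + 1/8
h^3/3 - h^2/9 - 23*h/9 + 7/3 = (h/3 + 1)*(h - 7/3)*(h - 1)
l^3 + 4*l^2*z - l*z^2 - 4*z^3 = (l - z)*(l + z)*(l + 4*z)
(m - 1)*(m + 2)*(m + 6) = m^3 + 7*m^2 + 4*m - 12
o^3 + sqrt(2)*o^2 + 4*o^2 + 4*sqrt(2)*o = o*(o + 4)*(o + sqrt(2))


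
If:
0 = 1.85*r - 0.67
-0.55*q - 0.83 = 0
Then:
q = -1.51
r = 0.36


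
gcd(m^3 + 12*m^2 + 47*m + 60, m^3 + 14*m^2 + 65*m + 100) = m^2 + 9*m + 20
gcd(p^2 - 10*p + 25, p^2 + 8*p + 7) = 1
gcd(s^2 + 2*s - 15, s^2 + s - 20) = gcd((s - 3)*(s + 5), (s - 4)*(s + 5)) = s + 5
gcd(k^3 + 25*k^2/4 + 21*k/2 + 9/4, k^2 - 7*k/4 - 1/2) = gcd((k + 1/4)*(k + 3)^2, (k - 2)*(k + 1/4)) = k + 1/4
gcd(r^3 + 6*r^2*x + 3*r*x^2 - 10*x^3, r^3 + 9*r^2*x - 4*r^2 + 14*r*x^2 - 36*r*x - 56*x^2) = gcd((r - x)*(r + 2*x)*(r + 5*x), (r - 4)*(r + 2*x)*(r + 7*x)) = r + 2*x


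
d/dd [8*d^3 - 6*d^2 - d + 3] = 24*d^2 - 12*d - 1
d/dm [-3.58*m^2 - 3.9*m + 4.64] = -7.16*m - 3.9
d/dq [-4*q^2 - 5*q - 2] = -8*q - 5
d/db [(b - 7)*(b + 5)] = 2*b - 2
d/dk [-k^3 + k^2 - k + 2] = -3*k^2 + 2*k - 1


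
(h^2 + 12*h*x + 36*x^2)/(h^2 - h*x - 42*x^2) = (-h - 6*x)/(-h + 7*x)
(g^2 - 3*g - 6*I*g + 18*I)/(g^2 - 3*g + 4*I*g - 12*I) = (g - 6*I)/(g + 4*I)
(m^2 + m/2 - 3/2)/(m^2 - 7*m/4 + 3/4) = 2*(2*m + 3)/(4*m - 3)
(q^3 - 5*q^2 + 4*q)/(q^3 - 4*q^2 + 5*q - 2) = q*(q - 4)/(q^2 - 3*q + 2)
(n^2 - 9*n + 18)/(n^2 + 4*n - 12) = (n^2 - 9*n + 18)/(n^2 + 4*n - 12)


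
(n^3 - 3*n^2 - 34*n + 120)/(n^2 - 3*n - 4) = (n^2 + n - 30)/(n + 1)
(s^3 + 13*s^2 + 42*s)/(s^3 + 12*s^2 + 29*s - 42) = s/(s - 1)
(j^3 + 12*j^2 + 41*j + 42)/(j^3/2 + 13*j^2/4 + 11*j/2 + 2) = 4*(j^2 + 10*j + 21)/(2*j^2 + 9*j + 4)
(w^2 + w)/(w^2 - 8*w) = (w + 1)/(w - 8)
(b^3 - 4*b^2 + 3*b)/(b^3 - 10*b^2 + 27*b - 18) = b/(b - 6)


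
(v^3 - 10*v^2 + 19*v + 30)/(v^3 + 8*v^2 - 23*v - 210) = (v^2 - 5*v - 6)/(v^2 + 13*v + 42)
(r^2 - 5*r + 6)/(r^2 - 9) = (r - 2)/(r + 3)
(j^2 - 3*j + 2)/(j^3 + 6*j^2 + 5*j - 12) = (j - 2)/(j^2 + 7*j + 12)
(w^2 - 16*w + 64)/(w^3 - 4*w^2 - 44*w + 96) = (w - 8)/(w^2 + 4*w - 12)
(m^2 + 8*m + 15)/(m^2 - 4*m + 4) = (m^2 + 8*m + 15)/(m^2 - 4*m + 4)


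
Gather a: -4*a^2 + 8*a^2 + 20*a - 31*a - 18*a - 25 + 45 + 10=4*a^2 - 29*a + 30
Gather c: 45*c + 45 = 45*c + 45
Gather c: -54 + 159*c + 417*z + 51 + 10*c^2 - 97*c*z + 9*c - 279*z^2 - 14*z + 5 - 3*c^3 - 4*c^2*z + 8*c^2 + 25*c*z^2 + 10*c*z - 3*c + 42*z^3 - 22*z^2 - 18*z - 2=-3*c^3 + c^2*(18 - 4*z) + c*(25*z^2 - 87*z + 165) + 42*z^3 - 301*z^2 + 385*z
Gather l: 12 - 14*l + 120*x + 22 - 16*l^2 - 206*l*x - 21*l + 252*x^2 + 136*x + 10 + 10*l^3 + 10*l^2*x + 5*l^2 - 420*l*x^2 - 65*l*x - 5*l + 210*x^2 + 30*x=10*l^3 + l^2*(10*x - 11) + l*(-420*x^2 - 271*x - 40) + 462*x^2 + 286*x + 44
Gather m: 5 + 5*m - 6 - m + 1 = 4*m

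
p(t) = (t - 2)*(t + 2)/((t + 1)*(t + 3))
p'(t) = -(t - 2)*(t + 2)/((t + 1)*(t + 3)^2) + (t - 2)/((t + 1)*(t + 3)) - (t - 2)*(t + 2)/((t + 1)^2*(t + 3)) + (t + 2)/((t + 1)*(t + 3)) = 2*(2*t^2 + 7*t + 8)/(t^4 + 8*t^3 + 22*t^2 + 24*t + 9)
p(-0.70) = -5.09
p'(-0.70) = 17.14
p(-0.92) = -18.95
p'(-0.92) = 234.95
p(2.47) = 0.11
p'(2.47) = 0.21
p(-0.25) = -1.91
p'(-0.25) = 3.00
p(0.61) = -0.62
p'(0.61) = 0.77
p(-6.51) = 1.98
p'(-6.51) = 0.25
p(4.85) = 0.43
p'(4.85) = 0.08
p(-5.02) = 2.61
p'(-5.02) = 0.71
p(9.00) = 0.64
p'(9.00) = 0.03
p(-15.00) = 1.32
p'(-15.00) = 0.03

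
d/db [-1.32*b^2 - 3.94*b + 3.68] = -2.64*b - 3.94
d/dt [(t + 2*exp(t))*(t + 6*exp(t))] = 8*t*exp(t) + 2*t + 24*exp(2*t) + 8*exp(t)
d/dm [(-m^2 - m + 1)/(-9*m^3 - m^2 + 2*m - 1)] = ((2*m + 1)*(9*m^3 + m^2 - 2*m + 1) - (m^2 + m - 1)*(27*m^2 + 2*m - 2))/(9*m^3 + m^2 - 2*m + 1)^2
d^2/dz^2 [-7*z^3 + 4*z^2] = 8 - 42*z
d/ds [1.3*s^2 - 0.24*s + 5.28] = 2.6*s - 0.24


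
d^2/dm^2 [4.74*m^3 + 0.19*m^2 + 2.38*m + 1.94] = 28.44*m + 0.38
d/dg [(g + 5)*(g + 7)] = 2*g + 12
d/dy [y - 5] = 1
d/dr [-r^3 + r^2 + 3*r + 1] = -3*r^2 + 2*r + 3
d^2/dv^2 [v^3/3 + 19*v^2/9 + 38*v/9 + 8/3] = 2*v + 38/9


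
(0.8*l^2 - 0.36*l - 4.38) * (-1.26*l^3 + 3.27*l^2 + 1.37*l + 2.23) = -1.008*l^5 + 3.0696*l^4 + 5.4376*l^3 - 13.0318*l^2 - 6.8034*l - 9.7674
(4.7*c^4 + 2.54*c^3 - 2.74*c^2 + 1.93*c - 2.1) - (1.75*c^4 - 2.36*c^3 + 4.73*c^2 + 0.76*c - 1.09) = 2.95*c^4 + 4.9*c^3 - 7.47*c^2 + 1.17*c - 1.01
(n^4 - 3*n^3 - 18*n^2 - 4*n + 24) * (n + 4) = n^5 + n^4 - 30*n^3 - 76*n^2 + 8*n + 96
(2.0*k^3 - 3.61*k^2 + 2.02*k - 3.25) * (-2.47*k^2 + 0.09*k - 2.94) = -4.94*k^5 + 9.0967*k^4 - 11.1943*k^3 + 18.8227*k^2 - 6.2313*k + 9.555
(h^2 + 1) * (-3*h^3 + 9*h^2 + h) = -3*h^5 + 9*h^4 - 2*h^3 + 9*h^2 + h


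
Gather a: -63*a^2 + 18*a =-63*a^2 + 18*a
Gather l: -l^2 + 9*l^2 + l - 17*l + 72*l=8*l^2 + 56*l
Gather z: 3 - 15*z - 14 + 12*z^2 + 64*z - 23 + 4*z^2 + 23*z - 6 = 16*z^2 + 72*z - 40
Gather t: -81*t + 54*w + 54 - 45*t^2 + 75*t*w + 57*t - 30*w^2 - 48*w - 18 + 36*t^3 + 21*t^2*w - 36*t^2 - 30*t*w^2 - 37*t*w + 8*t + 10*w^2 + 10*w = 36*t^3 + t^2*(21*w - 81) + t*(-30*w^2 + 38*w - 16) - 20*w^2 + 16*w + 36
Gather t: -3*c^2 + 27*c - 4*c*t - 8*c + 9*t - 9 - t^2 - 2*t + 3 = -3*c^2 + 19*c - t^2 + t*(7 - 4*c) - 6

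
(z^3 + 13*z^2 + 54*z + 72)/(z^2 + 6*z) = z + 7 + 12/z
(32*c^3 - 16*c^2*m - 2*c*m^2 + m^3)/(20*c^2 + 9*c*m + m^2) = (8*c^2 - 6*c*m + m^2)/(5*c + m)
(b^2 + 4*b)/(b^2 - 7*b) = (b + 4)/(b - 7)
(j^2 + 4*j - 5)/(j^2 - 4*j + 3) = (j + 5)/(j - 3)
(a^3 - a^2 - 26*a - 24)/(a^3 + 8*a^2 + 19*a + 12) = (a - 6)/(a + 3)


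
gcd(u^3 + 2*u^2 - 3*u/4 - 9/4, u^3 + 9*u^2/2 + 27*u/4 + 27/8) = u^2 + 3*u + 9/4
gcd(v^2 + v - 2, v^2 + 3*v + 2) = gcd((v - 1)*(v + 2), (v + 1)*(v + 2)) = v + 2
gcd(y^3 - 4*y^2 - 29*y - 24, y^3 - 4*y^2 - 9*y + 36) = y + 3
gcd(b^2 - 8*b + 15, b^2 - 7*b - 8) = 1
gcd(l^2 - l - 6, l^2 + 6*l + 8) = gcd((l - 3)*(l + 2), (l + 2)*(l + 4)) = l + 2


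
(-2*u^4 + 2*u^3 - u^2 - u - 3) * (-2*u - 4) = 4*u^5 + 4*u^4 - 6*u^3 + 6*u^2 + 10*u + 12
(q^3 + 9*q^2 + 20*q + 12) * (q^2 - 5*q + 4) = q^5 + 4*q^4 - 21*q^3 - 52*q^2 + 20*q + 48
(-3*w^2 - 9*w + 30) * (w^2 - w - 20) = -3*w^4 - 6*w^3 + 99*w^2 + 150*w - 600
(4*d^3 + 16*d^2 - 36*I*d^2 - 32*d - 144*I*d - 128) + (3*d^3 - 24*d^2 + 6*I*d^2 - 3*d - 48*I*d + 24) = 7*d^3 - 8*d^2 - 30*I*d^2 - 35*d - 192*I*d - 104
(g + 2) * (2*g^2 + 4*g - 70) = 2*g^3 + 8*g^2 - 62*g - 140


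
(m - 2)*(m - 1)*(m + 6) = m^3 + 3*m^2 - 16*m + 12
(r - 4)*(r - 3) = r^2 - 7*r + 12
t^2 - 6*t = t*(t - 6)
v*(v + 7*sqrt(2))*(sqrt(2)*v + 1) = sqrt(2)*v^3 + 15*v^2 + 7*sqrt(2)*v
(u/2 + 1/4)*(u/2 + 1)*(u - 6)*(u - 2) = u^4/4 - 11*u^3/8 - 7*u^2/4 + 11*u/2 + 3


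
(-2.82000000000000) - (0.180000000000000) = -3.00000000000000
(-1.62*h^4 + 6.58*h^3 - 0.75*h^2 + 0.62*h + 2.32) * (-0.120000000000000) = 0.1944*h^4 - 0.7896*h^3 + 0.09*h^2 - 0.0744*h - 0.2784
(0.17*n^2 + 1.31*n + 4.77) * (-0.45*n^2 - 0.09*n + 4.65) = -0.0765*n^4 - 0.6048*n^3 - 1.4739*n^2 + 5.6622*n + 22.1805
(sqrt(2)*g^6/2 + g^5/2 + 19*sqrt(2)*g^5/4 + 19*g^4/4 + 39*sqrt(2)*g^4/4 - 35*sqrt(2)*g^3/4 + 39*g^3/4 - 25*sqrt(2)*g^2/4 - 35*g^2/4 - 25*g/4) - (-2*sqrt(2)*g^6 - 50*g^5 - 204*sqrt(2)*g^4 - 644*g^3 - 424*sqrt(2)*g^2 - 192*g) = 5*sqrt(2)*g^6/2 + 19*sqrt(2)*g^5/4 + 101*g^5/2 + 19*g^4/4 + 855*sqrt(2)*g^4/4 - 35*sqrt(2)*g^3/4 + 2615*g^3/4 - 35*g^2/4 + 1671*sqrt(2)*g^2/4 + 743*g/4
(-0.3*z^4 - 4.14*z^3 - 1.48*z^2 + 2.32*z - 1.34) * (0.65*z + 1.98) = -0.195*z^5 - 3.285*z^4 - 9.1592*z^3 - 1.4224*z^2 + 3.7226*z - 2.6532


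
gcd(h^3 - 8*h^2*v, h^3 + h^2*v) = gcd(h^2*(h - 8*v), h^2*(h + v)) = h^2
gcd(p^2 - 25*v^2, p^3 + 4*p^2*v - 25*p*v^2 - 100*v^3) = p^2 - 25*v^2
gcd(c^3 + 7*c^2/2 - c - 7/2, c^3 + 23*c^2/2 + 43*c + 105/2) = c + 7/2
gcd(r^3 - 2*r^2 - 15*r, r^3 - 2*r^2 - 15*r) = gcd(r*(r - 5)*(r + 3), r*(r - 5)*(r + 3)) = r^3 - 2*r^2 - 15*r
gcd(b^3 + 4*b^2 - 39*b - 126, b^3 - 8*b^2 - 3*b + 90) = b^2 - 3*b - 18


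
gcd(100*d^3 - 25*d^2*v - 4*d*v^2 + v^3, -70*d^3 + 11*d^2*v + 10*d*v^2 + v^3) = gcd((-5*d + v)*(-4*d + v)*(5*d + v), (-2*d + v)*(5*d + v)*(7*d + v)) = 5*d + v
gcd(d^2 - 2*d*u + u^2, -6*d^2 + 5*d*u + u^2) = -d + u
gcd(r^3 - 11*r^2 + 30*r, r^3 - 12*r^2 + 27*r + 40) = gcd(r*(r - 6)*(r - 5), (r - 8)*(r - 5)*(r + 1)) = r - 5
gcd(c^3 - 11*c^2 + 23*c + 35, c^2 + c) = c + 1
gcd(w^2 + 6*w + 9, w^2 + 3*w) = w + 3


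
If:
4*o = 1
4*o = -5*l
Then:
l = -1/5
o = 1/4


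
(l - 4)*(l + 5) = l^2 + l - 20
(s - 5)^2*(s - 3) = s^3 - 13*s^2 + 55*s - 75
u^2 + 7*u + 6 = (u + 1)*(u + 6)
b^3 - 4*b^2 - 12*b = b*(b - 6)*(b + 2)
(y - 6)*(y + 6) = y^2 - 36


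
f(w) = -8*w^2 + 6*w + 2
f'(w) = 6 - 16*w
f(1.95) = -16.72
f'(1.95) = -25.20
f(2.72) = -40.87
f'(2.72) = -37.52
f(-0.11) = 1.24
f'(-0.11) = 7.76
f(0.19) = 2.85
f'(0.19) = 2.96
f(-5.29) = -253.61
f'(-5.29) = 90.64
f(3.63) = -81.64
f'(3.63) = -52.08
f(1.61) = -9.08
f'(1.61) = -19.76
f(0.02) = 2.12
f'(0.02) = 5.68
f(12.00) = -1078.00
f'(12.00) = -186.00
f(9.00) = -592.00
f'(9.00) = -138.00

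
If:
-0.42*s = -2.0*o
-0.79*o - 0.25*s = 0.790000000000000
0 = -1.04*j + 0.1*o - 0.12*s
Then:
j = 0.18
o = -0.40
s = -1.90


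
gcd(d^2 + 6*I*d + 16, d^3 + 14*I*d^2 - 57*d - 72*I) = d + 8*I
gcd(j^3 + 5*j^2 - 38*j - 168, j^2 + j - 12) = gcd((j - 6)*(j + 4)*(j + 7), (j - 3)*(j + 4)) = j + 4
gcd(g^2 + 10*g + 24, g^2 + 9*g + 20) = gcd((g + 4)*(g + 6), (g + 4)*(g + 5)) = g + 4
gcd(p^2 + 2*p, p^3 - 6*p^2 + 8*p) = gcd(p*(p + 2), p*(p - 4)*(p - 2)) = p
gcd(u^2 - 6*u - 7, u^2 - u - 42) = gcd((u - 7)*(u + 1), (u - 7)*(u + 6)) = u - 7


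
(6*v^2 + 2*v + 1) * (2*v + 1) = 12*v^3 + 10*v^2 + 4*v + 1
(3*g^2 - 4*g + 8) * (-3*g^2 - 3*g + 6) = -9*g^4 + 3*g^3 + 6*g^2 - 48*g + 48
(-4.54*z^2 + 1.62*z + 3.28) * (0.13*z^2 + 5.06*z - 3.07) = -0.5902*z^4 - 22.7618*z^3 + 22.5614*z^2 + 11.6234*z - 10.0696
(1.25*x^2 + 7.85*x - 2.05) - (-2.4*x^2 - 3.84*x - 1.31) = 3.65*x^2 + 11.69*x - 0.74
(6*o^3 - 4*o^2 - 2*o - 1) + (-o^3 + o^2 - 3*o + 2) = 5*o^3 - 3*o^2 - 5*o + 1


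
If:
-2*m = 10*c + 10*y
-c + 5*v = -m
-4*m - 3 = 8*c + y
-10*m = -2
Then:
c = -94/175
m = 1/5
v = -129/875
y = 87/175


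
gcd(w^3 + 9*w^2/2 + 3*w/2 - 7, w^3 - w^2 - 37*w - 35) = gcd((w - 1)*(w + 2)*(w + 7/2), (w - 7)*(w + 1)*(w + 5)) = 1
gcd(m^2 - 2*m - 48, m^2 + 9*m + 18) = m + 6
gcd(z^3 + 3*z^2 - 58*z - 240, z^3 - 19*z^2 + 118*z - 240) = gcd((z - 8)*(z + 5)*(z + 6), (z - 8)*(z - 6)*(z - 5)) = z - 8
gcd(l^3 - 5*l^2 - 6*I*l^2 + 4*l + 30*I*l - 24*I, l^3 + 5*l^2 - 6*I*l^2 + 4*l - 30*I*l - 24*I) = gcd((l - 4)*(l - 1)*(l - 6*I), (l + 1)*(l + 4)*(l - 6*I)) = l - 6*I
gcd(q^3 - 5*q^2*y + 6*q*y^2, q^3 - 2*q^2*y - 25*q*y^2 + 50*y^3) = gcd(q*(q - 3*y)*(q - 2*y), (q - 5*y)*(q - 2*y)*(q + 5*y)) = -q + 2*y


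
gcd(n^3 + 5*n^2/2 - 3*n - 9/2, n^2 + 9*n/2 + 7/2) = n + 1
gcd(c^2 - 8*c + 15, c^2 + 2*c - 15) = c - 3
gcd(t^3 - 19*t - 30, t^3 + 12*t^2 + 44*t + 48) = t + 2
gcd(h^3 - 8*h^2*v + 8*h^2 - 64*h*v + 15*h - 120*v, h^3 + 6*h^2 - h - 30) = h^2 + 8*h + 15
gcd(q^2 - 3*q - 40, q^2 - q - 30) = q + 5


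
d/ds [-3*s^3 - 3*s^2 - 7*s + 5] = -9*s^2 - 6*s - 7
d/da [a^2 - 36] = 2*a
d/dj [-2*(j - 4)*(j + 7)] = -4*j - 6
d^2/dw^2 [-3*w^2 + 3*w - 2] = -6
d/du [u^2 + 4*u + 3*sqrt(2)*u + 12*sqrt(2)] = 2*u + 4 + 3*sqrt(2)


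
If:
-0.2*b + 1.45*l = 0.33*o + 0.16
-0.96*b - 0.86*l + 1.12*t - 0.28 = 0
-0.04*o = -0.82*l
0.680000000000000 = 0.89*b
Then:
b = 0.76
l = -0.06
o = -1.21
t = 0.86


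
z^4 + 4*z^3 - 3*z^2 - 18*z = z*(z - 2)*(z + 3)^2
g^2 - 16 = (g - 4)*(g + 4)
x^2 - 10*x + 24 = (x - 6)*(x - 4)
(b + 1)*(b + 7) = b^2 + 8*b + 7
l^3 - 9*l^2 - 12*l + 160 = (l - 8)*(l - 5)*(l + 4)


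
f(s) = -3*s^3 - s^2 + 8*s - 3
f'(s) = -9*s^2 - 2*s + 8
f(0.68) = 1.03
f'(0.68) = 2.48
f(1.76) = -8.37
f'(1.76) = -23.40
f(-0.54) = -7.14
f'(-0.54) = 6.46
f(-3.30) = 67.52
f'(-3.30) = -83.41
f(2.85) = -57.77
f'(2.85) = -70.80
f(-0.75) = -8.30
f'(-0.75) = 4.44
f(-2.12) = 4.13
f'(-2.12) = -28.21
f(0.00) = -3.00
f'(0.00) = 8.00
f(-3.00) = 45.00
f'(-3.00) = -67.00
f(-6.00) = 561.00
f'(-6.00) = -304.00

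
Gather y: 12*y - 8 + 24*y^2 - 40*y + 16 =24*y^2 - 28*y + 8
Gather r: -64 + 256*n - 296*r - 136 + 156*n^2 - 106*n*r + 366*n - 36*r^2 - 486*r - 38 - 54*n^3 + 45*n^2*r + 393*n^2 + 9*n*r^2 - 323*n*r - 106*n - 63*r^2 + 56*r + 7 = -54*n^3 + 549*n^2 + 516*n + r^2*(9*n - 99) + r*(45*n^2 - 429*n - 726) - 231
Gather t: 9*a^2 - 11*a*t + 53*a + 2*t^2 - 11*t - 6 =9*a^2 + 53*a + 2*t^2 + t*(-11*a - 11) - 6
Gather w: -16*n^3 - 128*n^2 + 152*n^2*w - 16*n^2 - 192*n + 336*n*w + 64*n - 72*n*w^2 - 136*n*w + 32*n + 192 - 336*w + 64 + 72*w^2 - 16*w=-16*n^3 - 144*n^2 - 96*n + w^2*(72 - 72*n) + w*(152*n^2 + 200*n - 352) + 256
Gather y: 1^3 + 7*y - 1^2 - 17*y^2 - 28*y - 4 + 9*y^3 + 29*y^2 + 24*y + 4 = 9*y^3 + 12*y^2 + 3*y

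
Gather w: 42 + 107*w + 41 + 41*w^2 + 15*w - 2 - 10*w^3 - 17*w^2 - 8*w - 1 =-10*w^3 + 24*w^2 + 114*w + 80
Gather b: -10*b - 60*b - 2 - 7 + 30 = 21 - 70*b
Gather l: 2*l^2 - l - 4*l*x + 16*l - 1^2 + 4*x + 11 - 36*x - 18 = 2*l^2 + l*(15 - 4*x) - 32*x - 8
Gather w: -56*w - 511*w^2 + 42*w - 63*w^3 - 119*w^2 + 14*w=-63*w^3 - 630*w^2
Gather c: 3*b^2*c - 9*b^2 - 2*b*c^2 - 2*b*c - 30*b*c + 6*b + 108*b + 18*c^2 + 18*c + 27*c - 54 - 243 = -9*b^2 + 114*b + c^2*(18 - 2*b) + c*(3*b^2 - 32*b + 45) - 297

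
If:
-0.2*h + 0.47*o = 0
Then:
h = 2.35*o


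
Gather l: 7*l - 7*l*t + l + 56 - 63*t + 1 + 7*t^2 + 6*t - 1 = l*(8 - 7*t) + 7*t^2 - 57*t + 56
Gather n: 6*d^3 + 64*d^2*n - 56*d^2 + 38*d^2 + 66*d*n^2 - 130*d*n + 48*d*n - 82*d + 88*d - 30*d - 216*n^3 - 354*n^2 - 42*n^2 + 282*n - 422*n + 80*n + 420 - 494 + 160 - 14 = 6*d^3 - 18*d^2 - 24*d - 216*n^3 + n^2*(66*d - 396) + n*(64*d^2 - 82*d - 60) + 72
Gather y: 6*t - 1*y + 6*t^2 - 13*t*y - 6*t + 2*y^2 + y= 6*t^2 - 13*t*y + 2*y^2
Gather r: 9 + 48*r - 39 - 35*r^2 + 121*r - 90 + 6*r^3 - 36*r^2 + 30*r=6*r^3 - 71*r^2 + 199*r - 120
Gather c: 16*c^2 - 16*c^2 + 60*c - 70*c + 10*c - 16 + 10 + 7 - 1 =0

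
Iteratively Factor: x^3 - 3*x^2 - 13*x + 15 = (x - 5)*(x^2 + 2*x - 3) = (x - 5)*(x - 1)*(x + 3)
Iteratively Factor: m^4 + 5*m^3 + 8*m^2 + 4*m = (m + 2)*(m^3 + 3*m^2 + 2*m) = m*(m + 2)*(m^2 + 3*m + 2) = m*(m + 2)^2*(m + 1)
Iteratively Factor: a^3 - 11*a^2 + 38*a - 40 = (a - 2)*(a^2 - 9*a + 20) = (a - 4)*(a - 2)*(a - 5)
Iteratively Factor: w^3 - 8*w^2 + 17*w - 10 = (w - 5)*(w^2 - 3*w + 2) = (w - 5)*(w - 2)*(w - 1)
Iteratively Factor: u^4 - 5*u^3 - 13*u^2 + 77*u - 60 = (u - 3)*(u^3 - 2*u^2 - 19*u + 20) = (u - 5)*(u - 3)*(u^2 + 3*u - 4) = (u - 5)*(u - 3)*(u - 1)*(u + 4)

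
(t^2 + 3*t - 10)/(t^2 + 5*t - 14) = (t + 5)/(t + 7)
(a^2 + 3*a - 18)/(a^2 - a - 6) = (a + 6)/(a + 2)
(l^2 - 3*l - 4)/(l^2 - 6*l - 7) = (l - 4)/(l - 7)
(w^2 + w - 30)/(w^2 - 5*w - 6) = (-w^2 - w + 30)/(-w^2 + 5*w + 6)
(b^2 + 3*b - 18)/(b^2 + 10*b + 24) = (b - 3)/(b + 4)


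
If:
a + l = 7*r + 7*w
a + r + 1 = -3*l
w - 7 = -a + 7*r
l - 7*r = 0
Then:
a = 343/75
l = -133/75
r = -19/75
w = 49/75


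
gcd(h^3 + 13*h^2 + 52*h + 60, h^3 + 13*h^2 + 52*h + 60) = h^3 + 13*h^2 + 52*h + 60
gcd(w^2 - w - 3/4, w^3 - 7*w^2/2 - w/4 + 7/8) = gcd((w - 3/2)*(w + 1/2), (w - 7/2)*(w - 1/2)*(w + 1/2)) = w + 1/2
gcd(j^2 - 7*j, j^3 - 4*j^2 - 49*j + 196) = j - 7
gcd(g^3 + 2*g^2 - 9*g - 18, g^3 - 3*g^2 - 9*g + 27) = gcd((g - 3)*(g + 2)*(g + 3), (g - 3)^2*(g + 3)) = g^2 - 9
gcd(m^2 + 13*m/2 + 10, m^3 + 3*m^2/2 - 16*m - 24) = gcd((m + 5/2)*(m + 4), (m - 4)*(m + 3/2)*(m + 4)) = m + 4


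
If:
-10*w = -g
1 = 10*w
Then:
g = 1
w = 1/10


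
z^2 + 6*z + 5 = (z + 1)*(z + 5)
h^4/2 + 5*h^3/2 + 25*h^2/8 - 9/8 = (h/2 + 1/2)*(h - 1/2)*(h + 3/2)*(h + 3)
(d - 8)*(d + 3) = d^2 - 5*d - 24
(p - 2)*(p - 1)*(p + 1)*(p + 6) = p^4 + 4*p^3 - 13*p^2 - 4*p + 12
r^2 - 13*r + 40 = (r - 8)*(r - 5)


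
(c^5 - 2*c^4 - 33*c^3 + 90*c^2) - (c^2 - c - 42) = c^5 - 2*c^4 - 33*c^3 + 89*c^2 + c + 42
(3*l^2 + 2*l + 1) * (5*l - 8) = 15*l^3 - 14*l^2 - 11*l - 8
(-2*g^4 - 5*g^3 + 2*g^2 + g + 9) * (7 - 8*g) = 16*g^5 + 26*g^4 - 51*g^3 + 6*g^2 - 65*g + 63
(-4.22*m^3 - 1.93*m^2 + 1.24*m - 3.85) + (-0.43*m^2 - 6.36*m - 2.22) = -4.22*m^3 - 2.36*m^2 - 5.12*m - 6.07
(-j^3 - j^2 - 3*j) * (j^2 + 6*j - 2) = -j^5 - 7*j^4 - 7*j^3 - 16*j^2 + 6*j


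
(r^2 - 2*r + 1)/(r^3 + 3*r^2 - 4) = (r - 1)/(r^2 + 4*r + 4)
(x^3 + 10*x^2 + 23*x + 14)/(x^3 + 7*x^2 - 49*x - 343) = (x^2 + 3*x + 2)/(x^2 - 49)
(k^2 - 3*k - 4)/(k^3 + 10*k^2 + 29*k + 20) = (k - 4)/(k^2 + 9*k + 20)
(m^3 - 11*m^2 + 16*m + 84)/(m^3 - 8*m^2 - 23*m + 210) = (m + 2)/(m + 5)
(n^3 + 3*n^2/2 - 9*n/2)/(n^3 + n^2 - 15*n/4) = 2*(n + 3)/(2*n + 5)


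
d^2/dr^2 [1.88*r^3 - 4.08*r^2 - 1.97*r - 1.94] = 11.28*r - 8.16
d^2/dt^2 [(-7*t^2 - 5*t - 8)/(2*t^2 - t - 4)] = 4*(-17*t^3 - 132*t^2 - 36*t - 82)/(8*t^6 - 12*t^5 - 42*t^4 + 47*t^3 + 84*t^2 - 48*t - 64)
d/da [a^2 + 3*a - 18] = 2*a + 3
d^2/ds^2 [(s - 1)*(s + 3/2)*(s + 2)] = 6*s + 5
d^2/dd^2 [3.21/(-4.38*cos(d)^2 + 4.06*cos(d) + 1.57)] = (-246.327696*(1 - cos(d)^2)^2 + 171.248364*cos(d)^3 - 264.371748*cos(d)^2 - 322.035546*cos(d) + 396.30018)/(-4.38*cos(d)^2 + 4.06*cos(d) + 1.57)^3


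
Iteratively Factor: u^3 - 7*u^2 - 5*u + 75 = (u - 5)*(u^2 - 2*u - 15) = (u - 5)^2*(u + 3)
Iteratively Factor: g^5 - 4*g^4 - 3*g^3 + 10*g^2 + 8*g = (g + 1)*(g^4 - 5*g^3 + 2*g^2 + 8*g) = (g + 1)^2*(g^3 - 6*g^2 + 8*g) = (g - 4)*(g + 1)^2*(g^2 - 2*g) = (g - 4)*(g - 2)*(g + 1)^2*(g)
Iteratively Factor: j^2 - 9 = (j - 3)*(j + 3)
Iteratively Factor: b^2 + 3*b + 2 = (b + 2)*(b + 1)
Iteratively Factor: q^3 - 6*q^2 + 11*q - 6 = (q - 2)*(q^2 - 4*q + 3) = (q - 3)*(q - 2)*(q - 1)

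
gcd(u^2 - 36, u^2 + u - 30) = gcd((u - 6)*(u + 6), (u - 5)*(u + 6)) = u + 6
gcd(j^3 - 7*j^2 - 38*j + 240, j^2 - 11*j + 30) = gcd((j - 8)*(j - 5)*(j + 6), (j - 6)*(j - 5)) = j - 5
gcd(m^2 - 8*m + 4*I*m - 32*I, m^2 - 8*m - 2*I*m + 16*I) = m - 8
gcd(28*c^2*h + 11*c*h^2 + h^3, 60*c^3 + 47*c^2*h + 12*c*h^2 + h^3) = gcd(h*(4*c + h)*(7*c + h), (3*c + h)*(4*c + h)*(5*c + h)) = 4*c + h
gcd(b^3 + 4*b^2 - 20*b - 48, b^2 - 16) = b - 4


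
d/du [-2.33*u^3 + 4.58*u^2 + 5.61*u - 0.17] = -6.99*u^2 + 9.16*u + 5.61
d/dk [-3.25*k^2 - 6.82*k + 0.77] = -6.5*k - 6.82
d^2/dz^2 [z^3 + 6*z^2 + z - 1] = 6*z + 12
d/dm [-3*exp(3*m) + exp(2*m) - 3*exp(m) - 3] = (-9*exp(2*m) + 2*exp(m) - 3)*exp(m)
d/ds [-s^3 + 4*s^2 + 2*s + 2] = -3*s^2 + 8*s + 2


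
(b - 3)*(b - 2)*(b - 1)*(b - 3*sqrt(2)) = b^4 - 6*b^3 - 3*sqrt(2)*b^3 + 11*b^2 + 18*sqrt(2)*b^2 - 33*sqrt(2)*b - 6*b + 18*sqrt(2)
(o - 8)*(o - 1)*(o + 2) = o^3 - 7*o^2 - 10*o + 16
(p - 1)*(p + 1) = p^2 - 1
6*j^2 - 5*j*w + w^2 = (-3*j + w)*(-2*j + w)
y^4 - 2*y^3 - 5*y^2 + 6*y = y*(y - 3)*(y - 1)*(y + 2)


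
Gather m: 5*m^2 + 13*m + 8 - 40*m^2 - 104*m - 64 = -35*m^2 - 91*m - 56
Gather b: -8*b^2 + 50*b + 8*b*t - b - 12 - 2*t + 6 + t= -8*b^2 + b*(8*t + 49) - t - 6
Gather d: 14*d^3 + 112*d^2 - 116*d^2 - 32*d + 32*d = 14*d^3 - 4*d^2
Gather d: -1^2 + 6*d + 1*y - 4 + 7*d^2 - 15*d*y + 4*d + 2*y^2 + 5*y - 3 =7*d^2 + d*(10 - 15*y) + 2*y^2 + 6*y - 8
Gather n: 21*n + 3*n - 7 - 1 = 24*n - 8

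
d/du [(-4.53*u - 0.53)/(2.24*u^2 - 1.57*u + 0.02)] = (10.1472*u^2 + 2.3744*u - 0.9227)/(5.0176*u^4 - 7.0336*u^3 + 2.5545*u^2 - 0.0628*u + 0.0004)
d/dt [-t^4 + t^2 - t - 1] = -4*t^3 + 2*t - 1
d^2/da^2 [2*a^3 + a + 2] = 12*a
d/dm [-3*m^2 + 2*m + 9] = 2 - 6*m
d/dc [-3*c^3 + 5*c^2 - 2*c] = -9*c^2 + 10*c - 2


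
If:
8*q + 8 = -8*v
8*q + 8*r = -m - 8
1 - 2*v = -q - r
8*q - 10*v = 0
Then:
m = 64/9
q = -5/9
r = -4/3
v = -4/9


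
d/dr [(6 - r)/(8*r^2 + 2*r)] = (2*r^2 - 24*r - 3)/(r^2*(16*r^2 + 8*r + 1))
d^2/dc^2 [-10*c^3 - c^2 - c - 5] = -60*c - 2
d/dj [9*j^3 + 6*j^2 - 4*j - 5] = 27*j^2 + 12*j - 4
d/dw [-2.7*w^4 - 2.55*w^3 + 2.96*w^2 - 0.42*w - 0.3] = -10.8*w^3 - 7.65*w^2 + 5.92*w - 0.42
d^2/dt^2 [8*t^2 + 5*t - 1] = 16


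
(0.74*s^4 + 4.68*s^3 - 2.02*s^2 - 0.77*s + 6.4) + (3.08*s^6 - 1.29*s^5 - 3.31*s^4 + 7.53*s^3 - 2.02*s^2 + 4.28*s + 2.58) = 3.08*s^6 - 1.29*s^5 - 2.57*s^4 + 12.21*s^3 - 4.04*s^2 + 3.51*s + 8.98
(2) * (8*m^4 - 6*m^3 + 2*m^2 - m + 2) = 16*m^4 - 12*m^3 + 4*m^2 - 2*m + 4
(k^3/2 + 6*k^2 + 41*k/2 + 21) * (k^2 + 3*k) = k^5/2 + 15*k^4/2 + 77*k^3/2 + 165*k^2/2 + 63*k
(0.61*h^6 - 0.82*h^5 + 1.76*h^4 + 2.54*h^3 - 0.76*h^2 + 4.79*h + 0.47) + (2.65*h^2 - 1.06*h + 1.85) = 0.61*h^6 - 0.82*h^5 + 1.76*h^4 + 2.54*h^3 + 1.89*h^2 + 3.73*h + 2.32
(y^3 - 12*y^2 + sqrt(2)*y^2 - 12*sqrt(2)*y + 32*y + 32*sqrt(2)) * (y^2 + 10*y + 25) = y^5 - 2*y^4 + sqrt(2)*y^4 - 63*y^3 - 2*sqrt(2)*y^3 - 63*sqrt(2)*y^2 + 20*y^2 + 20*sqrt(2)*y + 800*y + 800*sqrt(2)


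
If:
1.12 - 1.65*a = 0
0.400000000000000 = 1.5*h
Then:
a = 0.68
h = 0.27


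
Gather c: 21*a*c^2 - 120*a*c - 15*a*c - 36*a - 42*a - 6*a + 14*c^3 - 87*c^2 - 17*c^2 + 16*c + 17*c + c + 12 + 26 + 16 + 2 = -84*a + 14*c^3 + c^2*(21*a - 104) + c*(34 - 135*a) + 56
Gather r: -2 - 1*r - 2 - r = -2*r - 4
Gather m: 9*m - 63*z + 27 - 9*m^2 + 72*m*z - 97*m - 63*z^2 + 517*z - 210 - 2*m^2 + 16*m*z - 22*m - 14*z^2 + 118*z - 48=-11*m^2 + m*(88*z - 110) - 77*z^2 + 572*z - 231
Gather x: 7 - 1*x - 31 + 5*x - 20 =4*x - 44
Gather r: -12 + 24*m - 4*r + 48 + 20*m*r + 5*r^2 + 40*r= 24*m + 5*r^2 + r*(20*m + 36) + 36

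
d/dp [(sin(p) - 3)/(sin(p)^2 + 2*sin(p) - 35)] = (6*sin(p) + cos(p)^2 - 30)*cos(p)/(sin(p)^2 + 2*sin(p) - 35)^2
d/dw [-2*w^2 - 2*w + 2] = -4*w - 2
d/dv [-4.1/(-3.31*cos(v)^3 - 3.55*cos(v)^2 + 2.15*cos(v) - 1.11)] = (40.713*cos(v)^2 + 29.11*cos(v) - 8.815)*sin(v)/(3.31*cos(v)^3 + 3.55*cos(v)^2 - 2.15*cos(v) + 1.11)^2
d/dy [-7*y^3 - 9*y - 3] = -21*y^2 - 9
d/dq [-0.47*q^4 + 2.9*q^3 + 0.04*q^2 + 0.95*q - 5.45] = -1.88*q^3 + 8.7*q^2 + 0.08*q + 0.95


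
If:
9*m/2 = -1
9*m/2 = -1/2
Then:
No Solution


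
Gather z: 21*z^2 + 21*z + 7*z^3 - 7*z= 7*z^3 + 21*z^2 + 14*z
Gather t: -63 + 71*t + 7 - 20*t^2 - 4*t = -20*t^2 + 67*t - 56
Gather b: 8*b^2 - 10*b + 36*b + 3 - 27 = 8*b^2 + 26*b - 24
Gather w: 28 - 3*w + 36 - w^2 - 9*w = -w^2 - 12*w + 64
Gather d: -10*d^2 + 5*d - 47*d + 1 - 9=-10*d^2 - 42*d - 8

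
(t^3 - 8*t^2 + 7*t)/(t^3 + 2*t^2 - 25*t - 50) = t*(t^2 - 8*t + 7)/(t^3 + 2*t^2 - 25*t - 50)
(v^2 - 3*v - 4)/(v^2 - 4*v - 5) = (v - 4)/(v - 5)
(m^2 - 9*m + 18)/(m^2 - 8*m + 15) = (m - 6)/(m - 5)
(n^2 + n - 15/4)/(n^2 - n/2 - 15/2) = (n - 3/2)/(n - 3)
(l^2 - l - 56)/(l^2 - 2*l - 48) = (l + 7)/(l + 6)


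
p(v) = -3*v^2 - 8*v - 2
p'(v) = -6*v - 8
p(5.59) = -140.46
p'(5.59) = -41.54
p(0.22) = -3.91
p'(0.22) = -9.32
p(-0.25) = -0.19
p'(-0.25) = -6.50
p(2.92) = -50.94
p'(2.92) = -25.52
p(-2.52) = -0.89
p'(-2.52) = 7.12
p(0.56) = -7.42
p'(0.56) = -11.36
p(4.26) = -90.52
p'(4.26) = -33.56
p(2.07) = -31.41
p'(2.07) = -20.42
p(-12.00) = -338.00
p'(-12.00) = 64.00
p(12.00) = -530.00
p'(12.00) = -80.00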